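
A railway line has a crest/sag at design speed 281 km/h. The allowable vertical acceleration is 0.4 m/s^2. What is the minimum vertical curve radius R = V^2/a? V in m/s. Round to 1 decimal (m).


Convert speed: V = 281 / 3.6 = 78.0556 m/s
V^2 = 6092.6698 m^2/s^2
R_v = 6092.6698 / 0.4
R_v = 15231.7 m

15231.7


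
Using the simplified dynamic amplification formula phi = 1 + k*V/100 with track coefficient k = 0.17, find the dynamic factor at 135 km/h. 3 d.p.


phi = 1 + k * V / 100
phi = 1 + 0.17 * 135 / 100
phi = 1 + 0.2295
phi = 1.230

1.230


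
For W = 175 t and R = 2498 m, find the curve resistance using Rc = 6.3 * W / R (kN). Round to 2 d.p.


Rc = 6.3 * W / R
Rc = 6.3 * 175 / 2498
Rc = 1102.5 / 2498
Rc = 0.44 kN

0.44


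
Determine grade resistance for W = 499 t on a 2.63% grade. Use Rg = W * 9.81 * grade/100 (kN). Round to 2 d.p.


Rg = W * 9.81 * grade / 100
Rg = 499 * 9.81 * 2.63 / 100
Rg = 4895.19 * 0.0263
Rg = 128.74 kN

128.74


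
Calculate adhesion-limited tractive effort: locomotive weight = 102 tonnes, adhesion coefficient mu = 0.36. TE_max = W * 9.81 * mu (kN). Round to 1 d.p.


TE_max = W * g * mu
TE_max = 102 * 9.81 * 0.36
TE_max = 1000.62 * 0.36
TE_max = 360.2 kN

360.2


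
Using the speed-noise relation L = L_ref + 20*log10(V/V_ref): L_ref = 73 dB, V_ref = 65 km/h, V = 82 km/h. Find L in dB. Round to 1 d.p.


V/V_ref = 82 / 65 = 1.261538
log10(1.261538) = 0.1009
20 * 0.1009 = 2.018
L = 73 + 2.018 = 75.0 dB

75.0


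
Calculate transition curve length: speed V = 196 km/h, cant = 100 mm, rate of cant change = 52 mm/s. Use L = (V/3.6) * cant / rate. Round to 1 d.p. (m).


Convert speed: V = 196 / 3.6 = 54.4444 m/s
L = 54.4444 * 100 / 52
L = 5444.4444 / 52
L = 104.7 m

104.7


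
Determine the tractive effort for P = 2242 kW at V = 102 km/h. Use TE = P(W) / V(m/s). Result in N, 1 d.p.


Convert: P = 2242 kW = 2242000 W
V = 102 / 3.6 = 28.3333 m/s
TE = 2242000 / 28.3333
TE = 79129.4 N

79129.4


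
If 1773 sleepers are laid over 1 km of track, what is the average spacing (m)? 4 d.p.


Spacing = 1000 m / number of sleepers
Spacing = 1000 / 1773
Spacing = 0.5640 m

0.5640


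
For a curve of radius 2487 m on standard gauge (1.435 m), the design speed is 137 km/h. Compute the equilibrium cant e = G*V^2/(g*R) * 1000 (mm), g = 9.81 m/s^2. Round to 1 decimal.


Convert speed: V = 137 / 3.6 = 38.0556 m/s
Apply formula: e = 1.435 * 38.0556^2 / (9.81 * 2487)
e = 1.435 * 1448.2253 / 24397.47
e = 0.085181 m = 85.2 mm

85.2


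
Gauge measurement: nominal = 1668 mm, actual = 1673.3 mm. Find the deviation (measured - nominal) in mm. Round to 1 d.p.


Deviation = measured - nominal
Deviation = 1673.3 - 1668
Deviation = 5.3 mm

5.3


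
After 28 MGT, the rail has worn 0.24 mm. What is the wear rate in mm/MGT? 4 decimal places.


Wear rate = total wear / cumulative tonnage
Rate = 0.24 / 28
Rate = 0.0086 mm/MGT

0.0086


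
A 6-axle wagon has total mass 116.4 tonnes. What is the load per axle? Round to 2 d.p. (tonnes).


Load per axle = total weight / number of axles
Load = 116.4 / 6
Load = 19.40 tonnes

19.40


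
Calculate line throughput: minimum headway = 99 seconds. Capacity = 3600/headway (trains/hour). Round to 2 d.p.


Capacity = 3600 / headway
Capacity = 3600 / 99
Capacity = 36.36 trains/hour

36.36


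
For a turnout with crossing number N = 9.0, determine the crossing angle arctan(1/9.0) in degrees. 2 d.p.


1/N = 1/9.0 = 0.111111
angle = arctan(0.111111) = 0.110657 rad
angle = 0.110657 * 180/pi = 6.34 degrees

6.34


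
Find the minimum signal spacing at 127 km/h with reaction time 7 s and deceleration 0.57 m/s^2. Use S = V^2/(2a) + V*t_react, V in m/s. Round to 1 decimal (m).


V = 127 / 3.6 = 35.2778 m/s
Braking distance = 35.2778^2 / (2*0.57) = 1091.6856 m
Sighting distance = 35.2778 * 7 = 246.9444 m
S = 1091.6856 + 246.9444 = 1338.6 m

1338.6


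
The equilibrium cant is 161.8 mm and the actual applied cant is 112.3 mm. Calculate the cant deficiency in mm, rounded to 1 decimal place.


Cant deficiency = equilibrium cant - actual cant
CD = 161.8 - 112.3
CD = 49.5 mm

49.5


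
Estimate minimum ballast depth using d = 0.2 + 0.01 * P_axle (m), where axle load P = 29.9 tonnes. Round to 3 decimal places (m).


d = 0.2 + 0.01 * 29.9
d = 0.2 + 0.299
d = 0.499 m

0.499


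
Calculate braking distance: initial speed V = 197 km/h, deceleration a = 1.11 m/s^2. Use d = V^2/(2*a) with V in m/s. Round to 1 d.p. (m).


Convert speed: V = 197 / 3.6 = 54.7222 m/s
V^2 = 2994.5216
d = 2994.5216 / (2 * 1.11)
d = 2994.5216 / 2.22
d = 1348.9 m

1348.9


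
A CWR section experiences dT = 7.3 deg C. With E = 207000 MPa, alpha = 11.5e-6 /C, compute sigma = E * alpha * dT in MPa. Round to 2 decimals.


sigma = E * alpha * dT
sigma = 207000 * 11.5e-6 * 7.3
sigma = 2.3805 * 7.3
sigma = 17.38 MPa

17.38


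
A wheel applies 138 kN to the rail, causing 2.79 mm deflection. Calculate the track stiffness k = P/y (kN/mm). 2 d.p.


Track stiffness k = P / y
k = 138 / 2.79
k = 49.46 kN/mm

49.46


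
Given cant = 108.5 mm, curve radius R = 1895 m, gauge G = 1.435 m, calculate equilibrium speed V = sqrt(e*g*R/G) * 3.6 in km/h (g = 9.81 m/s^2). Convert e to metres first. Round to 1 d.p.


Convert cant: e = 108.5 mm = 0.1085 m
V_ms = sqrt(0.1085 * 9.81 * 1895 / 1.435)
V_ms = sqrt(1405.581585) = 37.4911 m/s
V = 37.4911 * 3.6 = 135.0 km/h

135.0


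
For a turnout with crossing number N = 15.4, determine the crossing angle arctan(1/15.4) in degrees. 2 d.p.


1/N = 1/15.4 = 0.064935
angle = arctan(0.064935) = 0.064844 rad
angle = 0.064844 * 180/pi = 3.72 degrees

3.72


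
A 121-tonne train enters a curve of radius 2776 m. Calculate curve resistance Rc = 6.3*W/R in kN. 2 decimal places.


Rc = 6.3 * W / R
Rc = 6.3 * 121 / 2776
Rc = 762.3 / 2776
Rc = 0.27 kN

0.27


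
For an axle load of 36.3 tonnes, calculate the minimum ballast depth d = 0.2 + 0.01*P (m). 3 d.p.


d = 0.2 + 0.01 * 36.3
d = 0.2 + 0.363
d = 0.563 m

0.563


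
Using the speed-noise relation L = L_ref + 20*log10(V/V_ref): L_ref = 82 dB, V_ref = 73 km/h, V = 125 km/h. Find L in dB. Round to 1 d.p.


V/V_ref = 125 / 73 = 1.712329
log10(1.712329) = 0.233587
20 * 0.233587 = 4.6717
L = 82 + 4.6717 = 86.7 dB

86.7


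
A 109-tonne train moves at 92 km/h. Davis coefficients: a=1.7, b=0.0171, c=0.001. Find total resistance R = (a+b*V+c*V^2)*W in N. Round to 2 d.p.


b*V = 0.0171 * 92 = 1.5732
c*V^2 = 0.001 * 8464 = 8.464
R_per_t = 1.7 + 1.5732 + 8.464 = 11.7372 N/t
R_total = 11.7372 * 109 = 1279.35 N

1279.35


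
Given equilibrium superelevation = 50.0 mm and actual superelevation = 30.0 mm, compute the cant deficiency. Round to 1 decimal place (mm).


Cant deficiency = equilibrium cant - actual cant
CD = 50.0 - 30.0
CD = 20.0 mm

20.0


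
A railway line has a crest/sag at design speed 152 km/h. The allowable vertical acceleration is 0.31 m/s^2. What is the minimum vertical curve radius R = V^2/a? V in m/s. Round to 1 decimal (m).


Convert speed: V = 152 / 3.6 = 42.2222 m/s
V^2 = 1782.716 m^2/s^2
R_v = 1782.716 / 0.31
R_v = 5750.7 m

5750.7


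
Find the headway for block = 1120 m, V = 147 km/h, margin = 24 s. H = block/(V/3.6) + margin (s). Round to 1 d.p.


V = 147 / 3.6 = 40.8333 m/s
Block traversal time = 1120 / 40.8333 = 27.4286 s
Headway = 27.4286 + 24
Headway = 51.4 s

51.4


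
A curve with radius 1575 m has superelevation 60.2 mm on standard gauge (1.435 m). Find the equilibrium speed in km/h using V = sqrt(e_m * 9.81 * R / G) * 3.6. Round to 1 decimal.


Convert cant: e = 60.2 mm = 0.0602 m
V_ms = sqrt(0.0602 * 9.81 * 1575 / 1.435)
V_ms = sqrt(648.177805) = 25.4593 m/s
V = 25.4593 * 3.6 = 91.7 km/h

91.7


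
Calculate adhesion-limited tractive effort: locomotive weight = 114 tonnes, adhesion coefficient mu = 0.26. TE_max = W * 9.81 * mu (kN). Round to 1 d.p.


TE_max = W * g * mu
TE_max = 114 * 9.81 * 0.26
TE_max = 1118.34 * 0.26
TE_max = 290.8 kN

290.8


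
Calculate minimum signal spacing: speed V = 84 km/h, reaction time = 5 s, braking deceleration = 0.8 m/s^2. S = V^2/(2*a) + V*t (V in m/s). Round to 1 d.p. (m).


V = 84 / 3.6 = 23.3333 m/s
Braking distance = 23.3333^2 / (2*0.8) = 340.2778 m
Sighting distance = 23.3333 * 5 = 116.6667 m
S = 340.2778 + 116.6667 = 456.9 m

456.9


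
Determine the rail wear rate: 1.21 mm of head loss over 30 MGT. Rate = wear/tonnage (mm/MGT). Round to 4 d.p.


Wear rate = total wear / cumulative tonnage
Rate = 1.21 / 30
Rate = 0.0403 mm/MGT

0.0403


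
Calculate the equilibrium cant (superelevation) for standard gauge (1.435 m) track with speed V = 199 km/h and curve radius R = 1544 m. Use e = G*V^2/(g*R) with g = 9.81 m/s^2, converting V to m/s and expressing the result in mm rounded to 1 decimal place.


Convert speed: V = 199 / 3.6 = 55.2778 m/s
Apply formula: e = 1.435 * 55.2778^2 / (9.81 * 1544)
e = 1.435 * 3055.6327 / 15146.64
e = 0.289492 m = 289.5 mm

289.5


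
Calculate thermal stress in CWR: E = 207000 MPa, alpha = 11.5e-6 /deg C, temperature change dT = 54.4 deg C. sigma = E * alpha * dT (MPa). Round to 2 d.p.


sigma = E * alpha * dT
sigma = 207000 * 11.5e-6 * 54.4
sigma = 2.3805 * 54.4
sigma = 129.50 MPa

129.50


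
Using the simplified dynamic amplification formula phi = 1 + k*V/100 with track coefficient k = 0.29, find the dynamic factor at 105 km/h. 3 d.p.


phi = 1 + k * V / 100
phi = 1 + 0.29 * 105 / 100
phi = 1 + 0.3045
phi = 1.305

1.305


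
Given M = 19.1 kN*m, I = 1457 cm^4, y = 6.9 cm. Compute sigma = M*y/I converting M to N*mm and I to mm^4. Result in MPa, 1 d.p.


Convert units:
M = 19.1 kN*m = 19100000 N*mm
y = 6.9 cm = 69 mm
I = 1457 cm^4 = 14570000 mm^4
sigma = 19100000 * 69 / 14570000
sigma = 90.5 MPa

90.5


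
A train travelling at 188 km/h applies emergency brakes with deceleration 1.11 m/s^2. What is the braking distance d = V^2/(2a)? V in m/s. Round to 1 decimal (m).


Convert speed: V = 188 / 3.6 = 52.2222 m/s
V^2 = 2727.1605
d = 2727.1605 / (2 * 1.11)
d = 2727.1605 / 2.22
d = 1228.5 m

1228.5


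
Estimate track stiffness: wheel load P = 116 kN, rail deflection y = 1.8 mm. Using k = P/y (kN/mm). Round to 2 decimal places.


Track stiffness k = P / y
k = 116 / 1.8
k = 64.44 kN/mm

64.44


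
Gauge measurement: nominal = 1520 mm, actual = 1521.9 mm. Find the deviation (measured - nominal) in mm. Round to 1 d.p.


Deviation = measured - nominal
Deviation = 1521.9 - 1520
Deviation = 1.9 mm

1.9


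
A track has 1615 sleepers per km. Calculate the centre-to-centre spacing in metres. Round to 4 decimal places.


Spacing = 1000 m / number of sleepers
Spacing = 1000 / 1615
Spacing = 0.6192 m

0.6192


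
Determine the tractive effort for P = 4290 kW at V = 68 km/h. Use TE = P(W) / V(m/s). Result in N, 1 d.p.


Convert: P = 4290 kW = 4290000 W
V = 68 / 3.6 = 18.8889 m/s
TE = 4290000 / 18.8889
TE = 227117.6 N

227117.6


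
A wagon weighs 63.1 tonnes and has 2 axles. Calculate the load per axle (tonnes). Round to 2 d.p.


Load per axle = total weight / number of axles
Load = 63.1 / 2
Load = 31.55 tonnes

31.55


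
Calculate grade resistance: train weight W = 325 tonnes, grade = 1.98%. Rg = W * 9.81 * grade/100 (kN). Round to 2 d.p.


Rg = W * 9.81 * grade / 100
Rg = 325 * 9.81 * 1.98 / 100
Rg = 3188.25 * 0.0198
Rg = 63.13 kN

63.13


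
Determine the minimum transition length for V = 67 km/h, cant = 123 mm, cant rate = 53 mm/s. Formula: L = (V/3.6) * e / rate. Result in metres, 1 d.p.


Convert speed: V = 67 / 3.6 = 18.6111 m/s
L = 18.6111 * 123 / 53
L = 2289.1667 / 53
L = 43.2 m

43.2


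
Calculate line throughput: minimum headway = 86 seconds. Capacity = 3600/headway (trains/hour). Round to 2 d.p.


Capacity = 3600 / headway
Capacity = 3600 / 86
Capacity = 41.86 trains/hour

41.86


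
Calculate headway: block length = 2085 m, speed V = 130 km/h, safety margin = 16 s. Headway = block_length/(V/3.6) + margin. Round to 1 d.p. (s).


V = 130 / 3.6 = 36.1111 m/s
Block traversal time = 2085 / 36.1111 = 57.7385 s
Headway = 57.7385 + 16
Headway = 73.7 s

73.7


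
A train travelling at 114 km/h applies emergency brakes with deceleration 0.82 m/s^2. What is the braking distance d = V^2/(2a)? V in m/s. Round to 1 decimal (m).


Convert speed: V = 114 / 3.6 = 31.6667 m/s
V^2 = 1002.7778
d = 1002.7778 / (2 * 0.82)
d = 1002.7778 / 1.64
d = 611.4 m

611.4


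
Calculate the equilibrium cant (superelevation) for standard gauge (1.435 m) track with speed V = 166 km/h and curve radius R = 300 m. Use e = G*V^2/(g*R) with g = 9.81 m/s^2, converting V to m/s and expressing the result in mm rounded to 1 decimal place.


Convert speed: V = 166 / 3.6 = 46.1111 m/s
Apply formula: e = 1.435 * 46.1111^2 / (9.81 * 300)
e = 1.435 * 2126.2346 / 2943.0
e = 1.036747 m = 1036.7 mm

1036.7


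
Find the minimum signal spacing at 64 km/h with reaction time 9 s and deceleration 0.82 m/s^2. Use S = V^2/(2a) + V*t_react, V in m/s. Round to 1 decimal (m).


V = 64 / 3.6 = 17.7778 m/s
Braking distance = 17.7778^2 / (2*0.82) = 192.713 m
Sighting distance = 17.7778 * 9 = 160.0 m
S = 192.713 + 160.0 = 352.7 m

352.7


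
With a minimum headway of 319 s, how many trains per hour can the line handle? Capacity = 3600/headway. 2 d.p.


Capacity = 3600 / headway
Capacity = 3600 / 319
Capacity = 11.29 trains/hour

11.29


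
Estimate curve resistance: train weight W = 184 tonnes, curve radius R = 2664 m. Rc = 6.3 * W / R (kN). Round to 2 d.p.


Rc = 6.3 * W / R
Rc = 6.3 * 184 / 2664
Rc = 1159.2 / 2664
Rc = 0.44 kN

0.44


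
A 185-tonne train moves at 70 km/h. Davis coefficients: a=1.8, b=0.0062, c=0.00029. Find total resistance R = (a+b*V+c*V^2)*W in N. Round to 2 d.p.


b*V = 0.0062 * 70 = 0.434
c*V^2 = 0.00029 * 4900 = 1.421
R_per_t = 1.8 + 0.434 + 1.421 = 3.655 N/t
R_total = 3.655 * 185 = 676.18 N

676.18


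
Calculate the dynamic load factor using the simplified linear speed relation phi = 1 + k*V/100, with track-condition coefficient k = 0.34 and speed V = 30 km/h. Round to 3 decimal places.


phi = 1 + k * V / 100
phi = 1 + 0.34 * 30 / 100
phi = 1 + 0.102
phi = 1.102

1.102


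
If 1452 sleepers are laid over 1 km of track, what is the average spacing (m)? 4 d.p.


Spacing = 1000 m / number of sleepers
Spacing = 1000 / 1452
Spacing = 0.6887 m

0.6887


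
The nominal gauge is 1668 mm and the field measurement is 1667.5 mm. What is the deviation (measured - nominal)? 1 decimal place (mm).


Deviation = measured - nominal
Deviation = 1667.5 - 1668
Deviation = -0.5 mm

-0.5


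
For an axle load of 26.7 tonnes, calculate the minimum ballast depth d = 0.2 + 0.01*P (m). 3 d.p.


d = 0.2 + 0.01 * 26.7
d = 0.2 + 0.267
d = 0.467 m

0.467


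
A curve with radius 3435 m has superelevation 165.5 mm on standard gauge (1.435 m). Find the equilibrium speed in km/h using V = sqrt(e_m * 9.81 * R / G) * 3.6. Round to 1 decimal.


Convert cant: e = 165.5 mm = 0.1655 m
V_ms = sqrt(0.1655 * 9.81 * 3435 / 1.435)
V_ms = sqrt(3886.349425) = 62.3406 m/s
V = 62.3406 * 3.6 = 224.4 km/h

224.4


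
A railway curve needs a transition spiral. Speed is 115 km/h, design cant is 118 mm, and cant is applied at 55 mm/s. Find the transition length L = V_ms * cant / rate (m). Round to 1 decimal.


Convert speed: V = 115 / 3.6 = 31.9444 m/s
L = 31.9444 * 118 / 55
L = 3769.4444 / 55
L = 68.5 m

68.5


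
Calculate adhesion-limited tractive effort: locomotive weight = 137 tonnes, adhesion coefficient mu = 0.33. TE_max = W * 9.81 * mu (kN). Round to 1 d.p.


TE_max = W * g * mu
TE_max = 137 * 9.81 * 0.33
TE_max = 1343.97 * 0.33
TE_max = 443.5 kN

443.5


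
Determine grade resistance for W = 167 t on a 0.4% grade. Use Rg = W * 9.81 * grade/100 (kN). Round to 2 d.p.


Rg = W * 9.81 * grade / 100
Rg = 167 * 9.81 * 0.4 / 100
Rg = 1638.27 * 0.004
Rg = 6.55 kN

6.55


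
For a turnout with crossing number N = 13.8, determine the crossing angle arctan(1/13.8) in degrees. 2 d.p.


1/N = 1/13.8 = 0.072464
angle = arctan(0.072464) = 0.072337 rad
angle = 0.072337 * 180/pi = 4.14 degrees

4.14


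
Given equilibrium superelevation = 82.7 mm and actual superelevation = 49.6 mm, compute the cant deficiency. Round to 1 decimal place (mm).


Cant deficiency = equilibrium cant - actual cant
CD = 82.7 - 49.6
CD = 33.1 mm

33.1


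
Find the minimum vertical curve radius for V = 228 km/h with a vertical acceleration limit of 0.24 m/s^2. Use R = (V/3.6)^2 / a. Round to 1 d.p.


Convert speed: V = 228 / 3.6 = 63.3333 m/s
V^2 = 4011.1111 m^2/s^2
R_v = 4011.1111 / 0.24
R_v = 16713.0 m

16713.0


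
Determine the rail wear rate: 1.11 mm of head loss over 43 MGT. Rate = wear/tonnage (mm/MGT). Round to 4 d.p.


Wear rate = total wear / cumulative tonnage
Rate = 1.11 / 43
Rate = 0.0258 mm/MGT

0.0258


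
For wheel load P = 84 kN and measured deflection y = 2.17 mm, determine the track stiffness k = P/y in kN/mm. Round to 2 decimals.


Track stiffness k = P / y
k = 84 / 2.17
k = 38.71 kN/mm

38.71


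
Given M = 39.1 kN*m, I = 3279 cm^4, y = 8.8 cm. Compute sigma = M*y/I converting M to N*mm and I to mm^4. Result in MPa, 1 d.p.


Convert units:
M = 39.1 kN*m = 39100000 N*mm
y = 8.8 cm = 88 mm
I = 3279 cm^4 = 32790000 mm^4
sigma = 39100000 * 88 / 32790000
sigma = 104.9 MPa

104.9


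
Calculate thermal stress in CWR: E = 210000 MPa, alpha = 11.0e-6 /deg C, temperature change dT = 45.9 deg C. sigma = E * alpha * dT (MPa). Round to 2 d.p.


sigma = E * alpha * dT
sigma = 210000 * 11.0e-6 * 45.9
sigma = 2.31 * 45.9
sigma = 106.03 MPa

106.03


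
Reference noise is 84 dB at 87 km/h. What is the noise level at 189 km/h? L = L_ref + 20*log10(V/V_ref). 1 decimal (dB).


V/V_ref = 189 / 87 = 2.172414
log10(2.172414) = 0.336943
20 * 0.336943 = 6.7389
L = 84 + 6.7389 = 90.7 dB

90.7


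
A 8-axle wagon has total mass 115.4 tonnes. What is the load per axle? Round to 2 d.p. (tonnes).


Load per axle = total weight / number of axles
Load = 115.4 / 8
Load = 14.43 tonnes

14.43


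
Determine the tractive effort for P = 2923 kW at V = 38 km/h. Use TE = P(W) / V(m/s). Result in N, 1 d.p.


Convert: P = 2923 kW = 2923000 W
V = 38 / 3.6 = 10.5556 m/s
TE = 2923000 / 10.5556
TE = 276915.8 N

276915.8


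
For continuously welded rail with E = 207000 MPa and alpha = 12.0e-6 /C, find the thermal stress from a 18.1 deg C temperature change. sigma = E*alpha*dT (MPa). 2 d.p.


sigma = E * alpha * dT
sigma = 207000 * 12.0e-6 * 18.1
sigma = 2.484 * 18.1
sigma = 44.96 MPa

44.96


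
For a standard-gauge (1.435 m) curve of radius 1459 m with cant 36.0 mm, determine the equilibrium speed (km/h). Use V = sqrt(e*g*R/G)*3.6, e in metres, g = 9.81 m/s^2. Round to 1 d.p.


Convert cant: e = 36.0 mm = 0.0360 m
V_ms = sqrt(0.0360 * 9.81 * 1459 / 1.435)
V_ms = sqrt(359.066509) = 18.9491 m/s
V = 18.9491 * 3.6 = 68.2 km/h

68.2


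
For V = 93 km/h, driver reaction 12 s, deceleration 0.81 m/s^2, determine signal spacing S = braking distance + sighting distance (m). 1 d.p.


V = 93 / 3.6 = 25.8333 m/s
Braking distance = 25.8333^2 / (2*0.81) = 411.9513 m
Sighting distance = 25.8333 * 12 = 310.0 m
S = 411.9513 + 310.0 = 722.0 m

722.0


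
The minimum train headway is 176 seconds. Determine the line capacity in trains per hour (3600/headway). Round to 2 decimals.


Capacity = 3600 / headway
Capacity = 3600 / 176
Capacity = 20.45 trains/hour

20.45


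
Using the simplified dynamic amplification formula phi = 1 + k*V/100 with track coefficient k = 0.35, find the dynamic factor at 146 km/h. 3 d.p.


phi = 1 + k * V / 100
phi = 1 + 0.35 * 146 / 100
phi = 1 + 0.511
phi = 1.511

1.511


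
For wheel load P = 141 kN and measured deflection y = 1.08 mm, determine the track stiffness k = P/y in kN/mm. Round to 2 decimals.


Track stiffness k = P / y
k = 141 / 1.08
k = 130.56 kN/mm

130.56


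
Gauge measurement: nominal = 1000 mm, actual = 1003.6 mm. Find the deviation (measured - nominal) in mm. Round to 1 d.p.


Deviation = measured - nominal
Deviation = 1003.6 - 1000
Deviation = 3.6 mm

3.6


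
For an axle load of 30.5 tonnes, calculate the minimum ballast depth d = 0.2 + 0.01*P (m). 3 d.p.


d = 0.2 + 0.01 * 30.5
d = 0.2 + 0.305
d = 0.505 m

0.505


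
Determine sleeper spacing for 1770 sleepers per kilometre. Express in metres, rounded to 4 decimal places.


Spacing = 1000 m / number of sleepers
Spacing = 1000 / 1770
Spacing = 0.5650 m

0.5650


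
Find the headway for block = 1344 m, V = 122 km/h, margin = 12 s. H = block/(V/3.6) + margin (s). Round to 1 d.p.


V = 122 / 3.6 = 33.8889 m/s
Block traversal time = 1344 / 33.8889 = 39.659 s
Headway = 39.659 + 12
Headway = 51.7 s

51.7


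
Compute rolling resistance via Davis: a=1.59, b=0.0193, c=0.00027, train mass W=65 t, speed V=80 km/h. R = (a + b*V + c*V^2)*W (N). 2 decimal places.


b*V = 0.0193 * 80 = 1.544
c*V^2 = 0.00027 * 6400 = 1.728
R_per_t = 1.59 + 1.544 + 1.728 = 4.862 N/t
R_total = 4.862 * 65 = 316.03 N

316.03


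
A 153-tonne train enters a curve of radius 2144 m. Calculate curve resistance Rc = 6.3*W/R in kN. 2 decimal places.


Rc = 6.3 * W / R
Rc = 6.3 * 153 / 2144
Rc = 963.9 / 2144
Rc = 0.45 kN

0.45


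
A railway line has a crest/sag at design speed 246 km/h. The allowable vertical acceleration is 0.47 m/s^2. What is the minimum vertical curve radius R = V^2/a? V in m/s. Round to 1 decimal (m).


Convert speed: V = 246 / 3.6 = 68.3333 m/s
V^2 = 4669.4444 m^2/s^2
R_v = 4669.4444 / 0.47
R_v = 9935.0 m

9935.0


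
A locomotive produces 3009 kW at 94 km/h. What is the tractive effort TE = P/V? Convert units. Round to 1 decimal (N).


Convert: P = 3009 kW = 3009000 W
V = 94 / 3.6 = 26.1111 m/s
TE = 3009000 / 26.1111
TE = 115238.3 N

115238.3


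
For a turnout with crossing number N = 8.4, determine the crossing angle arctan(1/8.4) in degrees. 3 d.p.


1/N = 1/8.4 = 0.119048
angle = arctan(0.119048) = 0.11849 rad
angle = 0.11849 * 180/pi = 6.789 degrees

6.789


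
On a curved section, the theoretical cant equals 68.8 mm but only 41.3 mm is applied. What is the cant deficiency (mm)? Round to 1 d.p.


Cant deficiency = equilibrium cant - actual cant
CD = 68.8 - 41.3
CD = 27.5 mm

27.5


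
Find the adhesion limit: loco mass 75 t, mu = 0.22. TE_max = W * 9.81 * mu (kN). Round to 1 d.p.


TE_max = W * g * mu
TE_max = 75 * 9.81 * 0.22
TE_max = 735.75 * 0.22
TE_max = 161.9 kN

161.9


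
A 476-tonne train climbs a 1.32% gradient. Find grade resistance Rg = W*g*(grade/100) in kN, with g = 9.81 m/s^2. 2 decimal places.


Rg = W * 9.81 * grade / 100
Rg = 476 * 9.81 * 1.32 / 100
Rg = 4669.56 * 0.0132
Rg = 61.64 kN

61.64


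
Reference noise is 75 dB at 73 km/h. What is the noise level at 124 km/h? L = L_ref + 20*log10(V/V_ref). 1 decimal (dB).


V/V_ref = 124 / 73 = 1.69863
log10(1.69863) = 0.230099
20 * 0.230099 = 4.602
L = 75 + 4.602 = 79.6 dB

79.6


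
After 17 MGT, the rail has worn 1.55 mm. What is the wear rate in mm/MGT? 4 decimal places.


Wear rate = total wear / cumulative tonnage
Rate = 1.55 / 17
Rate = 0.0912 mm/MGT

0.0912


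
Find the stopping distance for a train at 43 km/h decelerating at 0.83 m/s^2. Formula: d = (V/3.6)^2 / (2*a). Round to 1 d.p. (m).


Convert speed: V = 43 / 3.6 = 11.9444 m/s
V^2 = 142.6698
d = 142.6698 / (2 * 0.83)
d = 142.6698 / 1.66
d = 85.9 m

85.9


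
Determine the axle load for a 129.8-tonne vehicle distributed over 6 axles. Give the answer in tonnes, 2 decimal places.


Load per axle = total weight / number of axles
Load = 129.8 / 6
Load = 21.63 tonnes

21.63


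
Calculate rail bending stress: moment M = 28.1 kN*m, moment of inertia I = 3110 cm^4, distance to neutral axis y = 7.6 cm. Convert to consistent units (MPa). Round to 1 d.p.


Convert units:
M = 28.1 kN*m = 28100000 N*mm
y = 7.6 cm = 76 mm
I = 3110 cm^4 = 31100000 mm^4
sigma = 28100000 * 76 / 31100000
sigma = 68.7 MPa

68.7


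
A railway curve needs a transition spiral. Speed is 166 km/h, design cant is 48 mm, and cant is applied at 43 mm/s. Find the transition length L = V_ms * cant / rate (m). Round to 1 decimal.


Convert speed: V = 166 / 3.6 = 46.1111 m/s
L = 46.1111 * 48 / 43
L = 2213.3333 / 43
L = 51.5 m

51.5


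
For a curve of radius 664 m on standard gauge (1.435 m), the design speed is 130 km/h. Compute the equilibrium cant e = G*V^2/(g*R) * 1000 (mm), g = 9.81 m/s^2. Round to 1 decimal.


Convert speed: V = 130 / 3.6 = 36.1111 m/s
Apply formula: e = 1.435 * 36.1111^2 / (9.81 * 664)
e = 1.435 * 1304.0123 / 6513.84
e = 0.287274 m = 287.3 mm

287.3


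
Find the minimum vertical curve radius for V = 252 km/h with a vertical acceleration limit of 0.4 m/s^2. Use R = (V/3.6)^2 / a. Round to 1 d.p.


Convert speed: V = 252 / 3.6 = 70.0 m/s
V^2 = 4900.0 m^2/s^2
R_v = 4900.0 / 0.4
R_v = 12250.0 m

12250.0


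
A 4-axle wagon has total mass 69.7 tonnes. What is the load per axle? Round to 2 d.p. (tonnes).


Load per axle = total weight / number of axles
Load = 69.7 / 4
Load = 17.43 tonnes

17.43


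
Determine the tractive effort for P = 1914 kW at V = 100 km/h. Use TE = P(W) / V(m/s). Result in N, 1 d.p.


Convert: P = 1914 kW = 1914000 W
V = 100 / 3.6 = 27.7778 m/s
TE = 1914000 / 27.7778
TE = 68904.0 N

68904.0


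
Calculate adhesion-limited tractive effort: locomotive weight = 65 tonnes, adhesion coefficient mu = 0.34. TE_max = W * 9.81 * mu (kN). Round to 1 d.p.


TE_max = W * g * mu
TE_max = 65 * 9.81 * 0.34
TE_max = 637.65 * 0.34
TE_max = 216.8 kN

216.8


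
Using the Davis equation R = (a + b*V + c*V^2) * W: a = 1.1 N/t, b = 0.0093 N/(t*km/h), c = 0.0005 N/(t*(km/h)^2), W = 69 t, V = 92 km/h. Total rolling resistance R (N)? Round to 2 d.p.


b*V = 0.0093 * 92 = 0.8556
c*V^2 = 0.0005 * 8464 = 4.232
R_per_t = 1.1 + 0.8556 + 4.232 = 6.1876 N/t
R_total = 6.1876 * 69 = 426.94 N

426.94


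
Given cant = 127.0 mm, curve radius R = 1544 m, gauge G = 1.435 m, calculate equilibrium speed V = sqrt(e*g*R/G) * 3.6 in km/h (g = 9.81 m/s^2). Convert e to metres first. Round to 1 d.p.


Convert cant: e = 127.0 mm = 0.1270 m
V_ms = sqrt(0.1270 * 9.81 * 1544 / 1.435)
V_ms = sqrt(1340.504028) = 36.6129 m/s
V = 36.6129 * 3.6 = 131.8 km/h

131.8


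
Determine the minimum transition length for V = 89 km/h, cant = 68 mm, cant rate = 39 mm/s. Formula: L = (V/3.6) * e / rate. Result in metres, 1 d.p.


Convert speed: V = 89 / 3.6 = 24.7222 m/s
L = 24.7222 * 68 / 39
L = 1681.1111 / 39
L = 43.1 m

43.1


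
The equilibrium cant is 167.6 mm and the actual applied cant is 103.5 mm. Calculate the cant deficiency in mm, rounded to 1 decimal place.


Cant deficiency = equilibrium cant - actual cant
CD = 167.6 - 103.5
CD = 64.1 mm

64.1


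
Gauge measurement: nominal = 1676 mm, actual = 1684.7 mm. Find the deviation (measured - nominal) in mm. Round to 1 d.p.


Deviation = measured - nominal
Deviation = 1684.7 - 1676
Deviation = 8.7 mm

8.7


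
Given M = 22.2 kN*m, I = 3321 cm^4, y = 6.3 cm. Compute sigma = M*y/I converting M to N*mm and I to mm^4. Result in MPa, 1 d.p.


Convert units:
M = 22.2 kN*m = 22200000 N*mm
y = 6.3 cm = 63 mm
I = 3321 cm^4 = 33210000 mm^4
sigma = 22200000 * 63 / 33210000
sigma = 42.1 MPa

42.1


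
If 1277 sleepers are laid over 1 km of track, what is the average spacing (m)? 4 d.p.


Spacing = 1000 m / number of sleepers
Spacing = 1000 / 1277
Spacing = 0.7831 m

0.7831


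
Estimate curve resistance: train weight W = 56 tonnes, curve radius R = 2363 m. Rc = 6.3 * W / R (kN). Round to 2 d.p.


Rc = 6.3 * W / R
Rc = 6.3 * 56 / 2363
Rc = 352.8 / 2363
Rc = 0.15 kN

0.15


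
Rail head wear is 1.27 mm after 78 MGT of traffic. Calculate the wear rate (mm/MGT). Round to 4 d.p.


Wear rate = total wear / cumulative tonnage
Rate = 1.27 / 78
Rate = 0.0163 mm/MGT

0.0163


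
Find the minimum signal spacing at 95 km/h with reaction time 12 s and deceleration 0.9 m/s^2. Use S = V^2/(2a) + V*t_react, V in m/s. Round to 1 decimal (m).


V = 95 / 3.6 = 26.3889 m/s
Braking distance = 26.3889^2 / (2*0.9) = 386.8741 m
Sighting distance = 26.3889 * 12 = 316.6667 m
S = 386.8741 + 316.6667 = 703.5 m

703.5


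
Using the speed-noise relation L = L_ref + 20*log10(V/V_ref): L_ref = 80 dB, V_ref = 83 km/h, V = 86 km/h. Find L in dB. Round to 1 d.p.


V/V_ref = 86 / 83 = 1.036145
log10(1.036145) = 0.01542
20 * 0.01542 = 0.3084
L = 80 + 0.3084 = 80.3 dB

80.3


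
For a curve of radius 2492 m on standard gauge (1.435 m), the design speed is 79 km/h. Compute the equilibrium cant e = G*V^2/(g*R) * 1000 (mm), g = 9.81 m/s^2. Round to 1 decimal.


Convert speed: V = 79 / 3.6 = 21.9444 m/s
Apply formula: e = 1.435 * 21.9444^2 / (9.81 * 2492)
e = 1.435 * 481.5586 / 24446.52
e = 0.028267 m = 28.3 mm

28.3


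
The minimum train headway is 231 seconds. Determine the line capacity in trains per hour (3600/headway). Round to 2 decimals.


Capacity = 3600 / headway
Capacity = 3600 / 231
Capacity = 15.58 trains/hour

15.58


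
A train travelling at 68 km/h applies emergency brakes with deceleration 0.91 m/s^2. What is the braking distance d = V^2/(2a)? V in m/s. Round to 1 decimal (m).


Convert speed: V = 68 / 3.6 = 18.8889 m/s
V^2 = 356.7901
d = 356.7901 / (2 * 0.91)
d = 356.7901 / 1.82
d = 196.0 m

196.0


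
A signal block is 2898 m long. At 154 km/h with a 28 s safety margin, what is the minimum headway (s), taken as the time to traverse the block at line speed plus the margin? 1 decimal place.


V = 154 / 3.6 = 42.7778 m/s
Block traversal time = 2898 / 42.7778 = 67.7455 s
Headway = 67.7455 + 28
Headway = 95.7 s

95.7


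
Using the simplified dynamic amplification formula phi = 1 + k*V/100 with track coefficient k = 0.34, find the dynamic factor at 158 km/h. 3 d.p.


phi = 1 + k * V / 100
phi = 1 + 0.34 * 158 / 100
phi = 1 + 0.5372
phi = 1.537

1.537


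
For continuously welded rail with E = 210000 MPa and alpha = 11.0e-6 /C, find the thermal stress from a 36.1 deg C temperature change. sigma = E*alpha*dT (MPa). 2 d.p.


sigma = E * alpha * dT
sigma = 210000 * 11.0e-6 * 36.1
sigma = 2.31 * 36.1
sigma = 83.39 MPa

83.39


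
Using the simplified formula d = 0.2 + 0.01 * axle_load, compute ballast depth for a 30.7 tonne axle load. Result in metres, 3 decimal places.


d = 0.2 + 0.01 * 30.7
d = 0.2 + 0.307
d = 0.507 m

0.507


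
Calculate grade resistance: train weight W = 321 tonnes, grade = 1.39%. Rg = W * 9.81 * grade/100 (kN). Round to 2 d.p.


Rg = W * 9.81 * grade / 100
Rg = 321 * 9.81 * 1.39 / 100
Rg = 3149.01 * 0.0139
Rg = 43.77 kN

43.77


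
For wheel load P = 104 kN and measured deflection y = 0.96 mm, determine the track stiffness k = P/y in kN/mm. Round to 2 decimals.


Track stiffness k = P / y
k = 104 / 0.96
k = 108.33 kN/mm

108.33


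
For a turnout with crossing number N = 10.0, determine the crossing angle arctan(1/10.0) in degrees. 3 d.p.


1/N = 1/10.0 = 0.1
angle = arctan(0.1) = 0.099669 rad
angle = 0.099669 * 180/pi = 5.711 degrees

5.711


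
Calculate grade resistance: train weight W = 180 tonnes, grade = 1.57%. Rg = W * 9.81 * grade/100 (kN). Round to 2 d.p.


Rg = W * 9.81 * grade / 100
Rg = 180 * 9.81 * 1.57 / 100
Rg = 1765.8 * 0.0157
Rg = 27.72 kN

27.72


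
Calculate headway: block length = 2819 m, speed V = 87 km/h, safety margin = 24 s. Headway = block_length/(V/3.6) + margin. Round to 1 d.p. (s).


V = 87 / 3.6 = 24.1667 m/s
Block traversal time = 2819 / 24.1667 = 116.6483 s
Headway = 116.6483 + 24
Headway = 140.6 s

140.6


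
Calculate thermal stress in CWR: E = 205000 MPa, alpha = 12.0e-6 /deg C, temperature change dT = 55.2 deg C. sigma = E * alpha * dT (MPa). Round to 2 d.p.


sigma = E * alpha * dT
sigma = 205000 * 12.0e-6 * 55.2
sigma = 2.46 * 55.2
sigma = 135.79 MPa

135.79


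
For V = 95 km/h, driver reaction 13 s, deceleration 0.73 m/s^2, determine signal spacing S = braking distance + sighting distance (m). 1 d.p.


V = 95 / 3.6 = 26.3889 m/s
Braking distance = 26.3889^2 / (2*0.73) = 476.9681 m
Sighting distance = 26.3889 * 13 = 343.0556 m
S = 476.9681 + 343.0556 = 820.0 m

820.0


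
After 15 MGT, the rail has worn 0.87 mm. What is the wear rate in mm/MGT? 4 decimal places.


Wear rate = total wear / cumulative tonnage
Rate = 0.87 / 15
Rate = 0.0580 mm/MGT

0.0580


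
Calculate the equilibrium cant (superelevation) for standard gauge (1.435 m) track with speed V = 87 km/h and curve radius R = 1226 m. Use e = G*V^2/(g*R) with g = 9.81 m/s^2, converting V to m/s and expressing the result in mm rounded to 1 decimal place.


Convert speed: V = 87 / 3.6 = 24.1667 m/s
Apply formula: e = 1.435 * 24.1667^2 / (9.81 * 1226)
e = 1.435 * 584.0278 / 12027.06
e = 0.069683 m = 69.7 mm

69.7


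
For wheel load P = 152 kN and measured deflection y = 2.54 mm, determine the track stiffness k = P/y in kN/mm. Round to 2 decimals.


Track stiffness k = P / y
k = 152 / 2.54
k = 59.84 kN/mm

59.84


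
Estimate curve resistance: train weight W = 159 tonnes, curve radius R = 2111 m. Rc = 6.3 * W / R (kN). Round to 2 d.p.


Rc = 6.3 * W / R
Rc = 6.3 * 159 / 2111
Rc = 1001.7 / 2111
Rc = 0.47 kN

0.47


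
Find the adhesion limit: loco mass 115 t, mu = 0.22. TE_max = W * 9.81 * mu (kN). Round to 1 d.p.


TE_max = W * g * mu
TE_max = 115 * 9.81 * 0.22
TE_max = 1128.15 * 0.22
TE_max = 248.2 kN

248.2


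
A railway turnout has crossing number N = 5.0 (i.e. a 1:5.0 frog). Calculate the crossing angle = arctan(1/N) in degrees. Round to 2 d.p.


1/N = 1/5.0 = 0.2
angle = arctan(0.2) = 0.197396 rad
angle = 0.197396 * 180/pi = 11.31 degrees

11.31


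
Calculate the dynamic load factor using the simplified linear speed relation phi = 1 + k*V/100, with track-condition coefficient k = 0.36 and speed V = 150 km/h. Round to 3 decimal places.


phi = 1 + k * V / 100
phi = 1 + 0.36 * 150 / 100
phi = 1 + 0.54
phi = 1.540

1.540


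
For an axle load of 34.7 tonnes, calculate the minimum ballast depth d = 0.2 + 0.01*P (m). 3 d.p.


d = 0.2 + 0.01 * 34.7
d = 0.2 + 0.347
d = 0.547 m

0.547


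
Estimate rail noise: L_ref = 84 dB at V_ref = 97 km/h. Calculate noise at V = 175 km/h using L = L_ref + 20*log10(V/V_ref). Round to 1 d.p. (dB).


V/V_ref = 175 / 97 = 1.804124
log10(1.804124) = 0.256266
20 * 0.256266 = 5.1253
L = 84 + 5.1253 = 89.1 dB

89.1


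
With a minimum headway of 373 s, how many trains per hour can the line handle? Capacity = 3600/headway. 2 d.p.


Capacity = 3600 / headway
Capacity = 3600 / 373
Capacity = 9.65 trains/hour

9.65


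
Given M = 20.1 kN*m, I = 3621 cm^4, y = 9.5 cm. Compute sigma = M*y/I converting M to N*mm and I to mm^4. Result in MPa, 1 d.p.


Convert units:
M = 20.1 kN*m = 20100000 N*mm
y = 9.5 cm = 95 mm
I = 3621 cm^4 = 36210000 mm^4
sigma = 20100000 * 95 / 36210000
sigma = 52.7 MPa

52.7


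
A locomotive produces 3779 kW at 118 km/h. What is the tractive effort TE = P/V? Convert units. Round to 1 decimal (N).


Convert: P = 3779 kW = 3779000 W
V = 118 / 3.6 = 32.7778 m/s
TE = 3779000 / 32.7778
TE = 115291.5 N

115291.5


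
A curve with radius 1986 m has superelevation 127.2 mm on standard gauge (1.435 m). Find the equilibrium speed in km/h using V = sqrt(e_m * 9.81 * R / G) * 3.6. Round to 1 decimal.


Convert cant: e = 127.2 mm = 0.1272 m
V_ms = sqrt(0.1272 * 9.81 * 1986 / 1.435)
V_ms = sqrt(1726.964705) = 41.5568 m/s
V = 41.5568 * 3.6 = 149.6 km/h

149.6


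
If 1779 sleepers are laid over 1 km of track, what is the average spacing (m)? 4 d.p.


Spacing = 1000 m / number of sleepers
Spacing = 1000 / 1779
Spacing = 0.5621 m

0.5621


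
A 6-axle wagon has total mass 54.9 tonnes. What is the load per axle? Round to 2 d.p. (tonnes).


Load per axle = total weight / number of axles
Load = 54.9 / 6
Load = 9.15 tonnes

9.15


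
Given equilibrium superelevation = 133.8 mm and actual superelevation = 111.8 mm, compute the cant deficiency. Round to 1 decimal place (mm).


Cant deficiency = equilibrium cant - actual cant
CD = 133.8 - 111.8
CD = 22.0 mm

22.0


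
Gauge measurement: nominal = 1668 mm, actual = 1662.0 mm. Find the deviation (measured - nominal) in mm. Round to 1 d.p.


Deviation = measured - nominal
Deviation = 1662.0 - 1668
Deviation = -6.0 mm

-6.0


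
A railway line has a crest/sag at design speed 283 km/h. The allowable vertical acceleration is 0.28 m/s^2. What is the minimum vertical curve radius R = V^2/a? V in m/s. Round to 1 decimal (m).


Convert speed: V = 283 / 3.6 = 78.6111 m/s
V^2 = 6179.7068 m^2/s^2
R_v = 6179.7068 / 0.28
R_v = 22070.4 m

22070.4


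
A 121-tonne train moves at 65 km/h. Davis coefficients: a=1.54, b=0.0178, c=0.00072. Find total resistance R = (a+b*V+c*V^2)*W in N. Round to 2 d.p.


b*V = 0.0178 * 65 = 1.157
c*V^2 = 0.00072 * 4225 = 3.042
R_per_t = 1.54 + 1.157 + 3.042 = 5.739 N/t
R_total = 5.739 * 121 = 694.42 N

694.42


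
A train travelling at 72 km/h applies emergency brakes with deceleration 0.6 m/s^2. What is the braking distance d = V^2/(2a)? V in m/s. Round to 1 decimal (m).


Convert speed: V = 72 / 3.6 = 20.0 m/s
V^2 = 400.0
d = 400.0 / (2 * 0.6)
d = 400.0 / 1.2
d = 333.3 m

333.3


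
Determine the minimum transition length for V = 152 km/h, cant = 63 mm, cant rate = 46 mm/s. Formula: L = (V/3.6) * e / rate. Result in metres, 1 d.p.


Convert speed: V = 152 / 3.6 = 42.2222 m/s
L = 42.2222 * 63 / 46
L = 2660.0 / 46
L = 57.8 m

57.8


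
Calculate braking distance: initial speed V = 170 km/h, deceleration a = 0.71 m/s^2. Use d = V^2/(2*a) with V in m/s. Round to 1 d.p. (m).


Convert speed: V = 170 / 3.6 = 47.2222 m/s
V^2 = 2229.9383
d = 2229.9383 / (2 * 0.71)
d = 2229.9383 / 1.42
d = 1570.4 m

1570.4


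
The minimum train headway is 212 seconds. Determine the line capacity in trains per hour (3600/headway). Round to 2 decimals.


Capacity = 3600 / headway
Capacity = 3600 / 212
Capacity = 16.98 trains/hour

16.98


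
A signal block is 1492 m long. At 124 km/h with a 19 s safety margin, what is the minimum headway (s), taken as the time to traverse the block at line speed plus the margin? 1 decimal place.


V = 124 / 3.6 = 34.4444 m/s
Block traversal time = 1492 / 34.4444 = 43.3161 s
Headway = 43.3161 + 19
Headway = 62.3 s

62.3


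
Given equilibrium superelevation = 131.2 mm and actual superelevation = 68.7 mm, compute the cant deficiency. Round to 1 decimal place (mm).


Cant deficiency = equilibrium cant - actual cant
CD = 131.2 - 68.7
CD = 62.5 mm

62.5


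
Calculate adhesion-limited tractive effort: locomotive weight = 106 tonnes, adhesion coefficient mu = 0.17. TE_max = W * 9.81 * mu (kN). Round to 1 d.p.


TE_max = W * g * mu
TE_max = 106 * 9.81 * 0.17
TE_max = 1039.86 * 0.17
TE_max = 176.8 kN

176.8


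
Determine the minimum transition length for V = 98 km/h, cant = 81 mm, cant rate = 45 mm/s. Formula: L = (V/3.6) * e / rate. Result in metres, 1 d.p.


Convert speed: V = 98 / 3.6 = 27.2222 m/s
L = 27.2222 * 81 / 45
L = 2205.0 / 45
L = 49.0 m

49.0


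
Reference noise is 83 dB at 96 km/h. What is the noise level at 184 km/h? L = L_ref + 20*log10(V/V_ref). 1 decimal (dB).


V/V_ref = 184 / 96 = 1.916667
log10(1.916667) = 0.282547
20 * 0.282547 = 5.6509
L = 83 + 5.6509 = 88.7 dB

88.7


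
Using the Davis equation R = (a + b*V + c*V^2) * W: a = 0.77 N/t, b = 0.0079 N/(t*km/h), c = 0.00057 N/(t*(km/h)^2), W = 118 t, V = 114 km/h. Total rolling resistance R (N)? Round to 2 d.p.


b*V = 0.0079 * 114 = 0.9006
c*V^2 = 0.00057 * 12996 = 7.40772
R_per_t = 0.77 + 0.9006 + 7.40772 = 9.07832 N/t
R_total = 9.07832 * 118 = 1071.24 N

1071.24


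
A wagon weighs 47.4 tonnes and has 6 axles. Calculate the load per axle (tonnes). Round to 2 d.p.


Load per axle = total weight / number of axles
Load = 47.4 / 6
Load = 7.90 tonnes

7.90
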